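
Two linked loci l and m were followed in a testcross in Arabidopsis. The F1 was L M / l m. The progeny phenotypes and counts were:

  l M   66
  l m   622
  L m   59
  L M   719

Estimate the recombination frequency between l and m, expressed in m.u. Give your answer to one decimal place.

8.5 m.u.

The recombinant classes are L m and l M: 59 + 66 = 125.
Recombination frequency = 125/1466 = 0.0853 ≈ 8.5%, i.e. 8.5 m.u.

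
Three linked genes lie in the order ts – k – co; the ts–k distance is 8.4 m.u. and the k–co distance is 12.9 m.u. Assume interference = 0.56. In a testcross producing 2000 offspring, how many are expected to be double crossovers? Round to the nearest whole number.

10

Map distances give recombination frequencies of 0.084 and 0.129 for the two intervals.
With interference 0.56 (so coincidence = 0.44), expected double-crossover frequency = 0.084 × 0.129 × 0.44 = 0.00477.
Expected number = 0.00477 × 2000 = 9.54 ≈ 10.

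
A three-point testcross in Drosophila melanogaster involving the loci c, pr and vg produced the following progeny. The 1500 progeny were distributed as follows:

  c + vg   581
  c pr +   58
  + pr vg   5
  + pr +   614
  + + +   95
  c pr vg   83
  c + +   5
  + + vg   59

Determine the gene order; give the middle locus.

The two most frequent reciprocal classes, c + vg and + pr +, are the parental types, so the F1 was c + vg / + pr +.
The two rarest classes, c + + and + pr vg, are the double crossovers. Comparing them with the parentals, only the vg allele has switched, so vg is the middle locus and the order is c – vg – pr.

vg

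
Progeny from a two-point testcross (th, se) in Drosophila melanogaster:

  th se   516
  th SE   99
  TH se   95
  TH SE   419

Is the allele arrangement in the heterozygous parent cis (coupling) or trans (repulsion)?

The two most frequent classes are TH SE (419) and th se (516); these are the parental (non-recombinant) types.
So the F1 carried TH SE on one chromosome and th se on the other — the recessive alleles are on the same chromosome (cis / coupling).

cis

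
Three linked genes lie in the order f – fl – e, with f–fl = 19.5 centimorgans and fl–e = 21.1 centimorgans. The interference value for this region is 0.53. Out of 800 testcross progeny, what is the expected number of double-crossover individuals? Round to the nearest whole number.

15

Map distances give recombination frequencies of 0.195 and 0.211 for the two intervals.
With interference 0.53 (so coincidence = 0.47), expected double-crossover frequency = 0.195 × 0.211 × 0.47 = 0.01934.
Expected number = 0.01934 × 800 = 15.47 ≈ 15.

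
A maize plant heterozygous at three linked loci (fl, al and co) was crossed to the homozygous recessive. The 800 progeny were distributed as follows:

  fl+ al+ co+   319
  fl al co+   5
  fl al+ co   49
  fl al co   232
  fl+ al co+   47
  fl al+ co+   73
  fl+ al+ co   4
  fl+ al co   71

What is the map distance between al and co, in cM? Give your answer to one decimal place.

The two most frequent reciprocal classes, fl+ al+ co+ and fl al co, are the parental types, so the F1 was fl+ al+ co+ / fl al co.
The two rarest classes, fl+ al+ co and fl al co+, are the double crossovers. Comparing them with the parentals, only the co allele has switched, so co is the middle locus and the order is fl – co – al.
Crossovers in the co–al interval produce the single-crossover classes fl+ al co+ and fl al+ co (47 + 49 = 96) plus the double crossovers (9).
RF(co–al) = (96 + 9) / 800 = 105/800 = 0.1313 → 13.1 cM.

13.1 cM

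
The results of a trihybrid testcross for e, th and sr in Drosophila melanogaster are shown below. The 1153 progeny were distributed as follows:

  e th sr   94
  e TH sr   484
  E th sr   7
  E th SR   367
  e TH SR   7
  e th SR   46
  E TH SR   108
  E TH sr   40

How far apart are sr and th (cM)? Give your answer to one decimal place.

18.7 cM

The two most frequent reciprocal classes, e TH sr and E th SR, are the parental types, so the F1 was e TH sr / E th SR.
The two rarest classes, e TH SR and E th sr, are the double crossovers. Comparing them with the parentals, only the sr allele has switched, so sr is the middle locus and the order is e – sr – th.
Crossovers in the sr–th interval produce the single-crossover classes e th sr and E TH SR (94 + 108 = 202) plus the double crossovers (14).
RF(sr–th) = (202 + 14) / 1153 = 216/1153 = 0.1873 → 18.7 cM.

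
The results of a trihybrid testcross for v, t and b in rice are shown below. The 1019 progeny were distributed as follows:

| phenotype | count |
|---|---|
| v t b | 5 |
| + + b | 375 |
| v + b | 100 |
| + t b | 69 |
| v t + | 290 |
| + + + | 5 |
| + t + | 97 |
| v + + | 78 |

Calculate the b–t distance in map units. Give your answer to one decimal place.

15.4 map units

The two most frequent reciprocal classes, + + b and v t +, are the parental types, so the F1 was + + b / v t +.
The two rarest classes, + + + and v t b, are the double crossovers. Comparing them with the parentals, only the b allele has switched, so b is the middle locus and the order is v – b – t.
Crossovers in the b–t interval produce the single-crossover classes + t b and v + + (69 + 78 = 147) plus the double crossovers (10).
RF(b–t) = (147 + 10) / 1019 = 157/1019 = 0.1541 → 15.4 map units.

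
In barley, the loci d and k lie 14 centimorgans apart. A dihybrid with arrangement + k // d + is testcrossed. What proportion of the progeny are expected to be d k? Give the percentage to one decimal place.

A map distance of 14 centimorgans corresponds to a recombination frequency of 0.140.
The F1 is + k / d +, so d k is a recombinant gamete class with expected frequency r/2 = 0.140/2 = 0.0700.
That is 0.0700 = 7.0% of the progeny.

7.0%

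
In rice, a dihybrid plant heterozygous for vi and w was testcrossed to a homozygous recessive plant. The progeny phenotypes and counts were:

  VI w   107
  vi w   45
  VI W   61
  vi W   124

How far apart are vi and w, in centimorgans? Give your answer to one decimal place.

The two most frequent classes, VI w (107) and vi W (124), are the parental types, so the F1 was VI w / vi W.
The recombinant classes are VI W and vi w: 61 + 45 = 106.
Recombination frequency = 106/337 = 0.3145 ≈ 31.5%, i.e. 31.5 centimorgans.

31.5 centimorgans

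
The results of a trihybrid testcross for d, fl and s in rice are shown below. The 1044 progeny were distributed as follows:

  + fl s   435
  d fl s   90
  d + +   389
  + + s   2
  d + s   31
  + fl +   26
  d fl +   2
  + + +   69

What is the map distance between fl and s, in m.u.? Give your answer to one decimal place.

5.8 m.u.

The two most frequent reciprocal classes, + fl s and d + +, are the parental types, so the F1 was + fl s / d + +.
The two rarest classes, + + s and d fl +, are the double crossovers. Comparing them with the parentals, only the fl allele has switched, so fl is the middle locus and the order is s – fl – d.
Crossovers in the s–fl interval produce the single-crossover classes + fl + and d + s (26 + 31 = 57) plus the double crossovers (4).
RF(s–fl) = (57 + 4) / 1044 = 61/1044 = 0.0584 → 5.8 m.u.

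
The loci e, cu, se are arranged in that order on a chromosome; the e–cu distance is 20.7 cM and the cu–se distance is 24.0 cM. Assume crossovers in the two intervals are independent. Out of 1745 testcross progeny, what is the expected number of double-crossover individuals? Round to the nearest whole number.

87

Map distances give recombination frequencies of 0.207 and 0.240 for the two intervals.
With no interference, expected double-crossover frequency = 0.207 × 0.240 = 0.04968.
Expected number = 0.04968 × 1745 = 86.69 ≈ 87.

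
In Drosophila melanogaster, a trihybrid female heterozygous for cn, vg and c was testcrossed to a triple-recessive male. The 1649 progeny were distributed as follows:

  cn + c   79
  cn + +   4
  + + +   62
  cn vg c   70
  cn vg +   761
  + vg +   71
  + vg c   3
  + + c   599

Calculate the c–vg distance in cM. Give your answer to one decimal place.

The two most frequent reciprocal classes, + + c and cn vg +, are the parental types, so the F1 was + + c / cn vg +.
The two rarest classes, + vg c and cn + +, are the double crossovers. Comparing them with the parentals, only the vg allele has switched, so vg is the middle locus and the order is c – vg – cn.
Crossovers in the c–vg interval produce the single-crossover classes + + + and cn vg c (62 + 70 = 132) plus the double crossovers (7).
RF(c–vg) = (132 + 7) / 1649 = 139/1649 = 0.0843 → 8.4 cM.

8.4 cM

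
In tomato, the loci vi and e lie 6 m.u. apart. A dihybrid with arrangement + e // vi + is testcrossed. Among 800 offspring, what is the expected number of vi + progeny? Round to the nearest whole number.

376

A map distance of 6 m.u. corresponds to a recombination frequency of 0.060.
The F1 is + e / vi +, so vi + is a parental gamete class with expected frequency (1 − r)/2 = 0.940/2 = 0.4700.
Expected number = 0.4700 × 800 = 376.00 ≈ 376.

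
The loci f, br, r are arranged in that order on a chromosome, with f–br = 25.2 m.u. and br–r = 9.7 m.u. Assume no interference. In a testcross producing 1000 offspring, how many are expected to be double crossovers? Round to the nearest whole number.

Map distances give recombination frequencies of 0.252 and 0.097 for the two intervals.
With no interference, expected double-crossover frequency = 0.252 × 0.097 = 0.02444.
Expected number = 0.02444 × 1000 = 24.44 ≈ 24.

24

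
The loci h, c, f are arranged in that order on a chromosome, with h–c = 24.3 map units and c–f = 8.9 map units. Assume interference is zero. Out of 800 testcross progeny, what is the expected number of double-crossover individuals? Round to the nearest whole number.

Map distances give recombination frequencies of 0.243 and 0.089 for the two intervals.
With no interference, expected double-crossover frequency = 0.243 × 0.089 = 0.02163.
Expected number = 0.02163 × 800 = 17.30 ≈ 17.

17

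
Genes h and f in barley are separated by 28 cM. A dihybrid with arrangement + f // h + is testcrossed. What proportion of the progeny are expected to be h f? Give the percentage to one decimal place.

14.0%

A map distance of 28 cM corresponds to a recombination frequency of 0.280.
The F1 is + f / h +, so h f is a recombinant gamete class with expected frequency r/2 = 0.280/2 = 0.1400.
That is 0.1400 = 14.0% of the progeny.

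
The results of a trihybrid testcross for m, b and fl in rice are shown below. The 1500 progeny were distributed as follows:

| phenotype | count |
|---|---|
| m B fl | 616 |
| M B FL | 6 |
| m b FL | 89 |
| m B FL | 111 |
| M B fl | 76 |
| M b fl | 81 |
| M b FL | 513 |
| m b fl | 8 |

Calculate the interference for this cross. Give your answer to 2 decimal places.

The two most frequent reciprocal classes, m B fl and M b FL, are the parental types, so the F1 was m B fl / M b FL.
The two rarest classes, m b fl and M B FL, are the double crossovers. Comparing them with the parentals, only the b allele has switched, so b is the middle locus and the order is m – b – fl.
m–b: (165 + 14)/1500 = 0.1193; b–fl: (192 + 14)/1500 = 0.1373.
Expected DCO frequency = 0.1193 × 0.1373 ≈ 0.01638; observed = 14/1500 ≈ 0.00933.
Coefficient of coincidence = 0.00933/0.01638 ≈ 0.57; interference = 1 − 0.57 = 0.43.

0.43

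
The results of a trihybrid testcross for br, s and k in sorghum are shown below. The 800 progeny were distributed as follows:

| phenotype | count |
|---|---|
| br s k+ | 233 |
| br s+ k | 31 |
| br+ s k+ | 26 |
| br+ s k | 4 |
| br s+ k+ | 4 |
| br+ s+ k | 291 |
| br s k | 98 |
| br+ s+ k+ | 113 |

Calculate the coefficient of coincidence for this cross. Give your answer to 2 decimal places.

The two most frequent reciprocal classes, br+ s+ k and br s k+, are the parental types, so the F1 was br+ s+ k / br s k+.
The two rarest classes, br+ s k and br s+ k+, are the double crossovers. Comparing them with the parentals, only the s allele has switched, so s is the middle locus and the order is br – s – k.
br–s: (57 + 8)/800 = 0.0813; s–k: (211 + 8)/800 = 0.2737.
Expected DCO frequency = 0.0813 × 0.2737 ≈ 0.02225; observed = 8/800 ≈ 0.01000.
Coefficient of coincidence = 0.01000/0.02225 ≈ 0.45.

0.45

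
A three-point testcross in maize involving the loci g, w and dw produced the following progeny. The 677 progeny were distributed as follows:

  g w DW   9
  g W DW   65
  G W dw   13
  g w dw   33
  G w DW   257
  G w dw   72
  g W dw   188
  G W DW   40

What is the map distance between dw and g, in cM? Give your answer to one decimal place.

The two most frequent reciprocal classes, g W dw and G w DW, are the parental types, so the F1 was g W dw / G w DW.
The two rarest classes, G W dw and g w DW, are the double crossovers. Comparing them with the parentals, only the g allele has switched, so g is the middle locus and the order is dw – g – w.
Crossovers in the dw–g interval produce the single-crossover classes g W DW and G w dw (65 + 72 = 137) plus the double crossovers (22).
RF(dw–g) = (137 + 22) / 677 = 159/677 = 0.2349 → 23.5 cM.

23.5 cM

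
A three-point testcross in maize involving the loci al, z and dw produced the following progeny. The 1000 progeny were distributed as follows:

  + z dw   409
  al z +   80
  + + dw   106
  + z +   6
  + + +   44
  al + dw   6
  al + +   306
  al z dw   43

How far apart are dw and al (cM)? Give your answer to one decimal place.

The two most frequent reciprocal classes, al + + and + z dw, are the parental types, so the F1 was al + + / + z dw.
The two rarest classes, al + dw and + z +, are the double crossovers. Comparing them with the parentals, only the dw allele has switched, so dw is the middle locus and the order is z – dw – al.
Crossovers in the dw–al interval produce the single-crossover classes + + + and al z dw (44 + 43 = 87) plus the double crossovers (12).
RF(dw–al) = (87 + 12) / 1000 = 99/1000 = 0.0990 → 9.9 cM.

9.9 cM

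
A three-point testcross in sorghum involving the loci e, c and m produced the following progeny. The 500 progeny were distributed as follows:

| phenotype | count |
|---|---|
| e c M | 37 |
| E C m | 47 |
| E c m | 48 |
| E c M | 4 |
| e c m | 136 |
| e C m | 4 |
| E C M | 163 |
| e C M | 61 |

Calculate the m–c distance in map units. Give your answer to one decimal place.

18.4 map units

The two most frequent reciprocal classes, E C M and e c m, are the parental types, so the F1 was E C M / e c m.
The two rarest classes, E c M and e C m, are the double crossovers. Comparing them with the parentals, only the c allele has switched, so c is the middle locus and the order is e – c – m.
Crossovers in the c–m interval produce the single-crossover classes E C m and e c M (47 + 37 = 84) plus the double crossovers (8).
RF(c–m) = (84 + 8) / 500 = 92/500 = 0.1840 → 18.4 map units.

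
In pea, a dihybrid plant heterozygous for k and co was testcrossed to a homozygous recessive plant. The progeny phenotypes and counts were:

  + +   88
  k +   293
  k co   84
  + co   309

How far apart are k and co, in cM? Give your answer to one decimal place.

The two most frequent classes, + co (309) and k + (293), are the parental types, so the F1 was + co / k +.
The recombinant classes are + + and k co: 88 + 84 = 172.
Recombination frequency = 172/774 = 0.2222 ≈ 22.2%, i.e. 22.2 cM.

22.2 cM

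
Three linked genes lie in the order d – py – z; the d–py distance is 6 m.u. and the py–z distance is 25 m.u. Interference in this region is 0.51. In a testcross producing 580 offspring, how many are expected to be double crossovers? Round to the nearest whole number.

4

Map distances give recombination frequencies of 0.060 and 0.250 for the two intervals.
With interference 0.51 (so coincidence = 0.49), expected double-crossover frequency = 0.060 × 0.250 × 0.49 = 0.00735.
Expected number = 0.00735 × 580 = 4.26 ≈ 4.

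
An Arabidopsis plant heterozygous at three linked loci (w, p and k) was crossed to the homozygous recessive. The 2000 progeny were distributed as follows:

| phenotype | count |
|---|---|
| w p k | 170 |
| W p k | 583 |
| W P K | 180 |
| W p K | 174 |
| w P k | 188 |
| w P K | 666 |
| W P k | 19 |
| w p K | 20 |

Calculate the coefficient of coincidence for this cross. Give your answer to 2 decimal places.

0.50

The two most frequent reciprocal classes, w P K and W p k, are the parental types, so the F1 was w P K / W p k.
The two rarest classes, w p K and W P k, are the double crossovers. Comparing them with the parentals, only the p allele has switched, so p is the middle locus and the order is w – p – k.
w–p: (350 + 39)/2000 = 0.1945; p–k: (362 + 39)/2000 = 0.2005.
Expected DCO frequency = 0.1945 × 0.2005 ≈ 0.03900; observed = 39/2000 ≈ 0.01950.
Coefficient of coincidence = 0.01950/0.03900 ≈ 0.50.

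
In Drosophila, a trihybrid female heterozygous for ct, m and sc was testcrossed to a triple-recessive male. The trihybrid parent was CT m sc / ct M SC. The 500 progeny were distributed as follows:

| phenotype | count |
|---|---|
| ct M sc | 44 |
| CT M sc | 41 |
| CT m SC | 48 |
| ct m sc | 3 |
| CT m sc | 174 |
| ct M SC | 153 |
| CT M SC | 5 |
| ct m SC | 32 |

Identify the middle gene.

The two rarest classes, ct m sc and CT M SC, are the double crossovers. Comparing them with the parentals, only the ct allele has switched, so ct is the middle locus and the order is m – ct – sc.

ct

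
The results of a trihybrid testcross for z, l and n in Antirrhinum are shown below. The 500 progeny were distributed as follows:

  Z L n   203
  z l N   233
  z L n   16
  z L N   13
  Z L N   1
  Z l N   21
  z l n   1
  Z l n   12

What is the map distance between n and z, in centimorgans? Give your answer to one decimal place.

7.8 centimorgans

The two most frequent reciprocal classes, z l N and Z L n, are the parental types, so the F1 was z l N / Z L n.
The two rarest classes, z l n and Z L N, are the double crossovers. Comparing them with the parentals, only the n allele has switched, so n is the middle locus and the order is l – n – z.
Crossovers in the n–z interval produce the single-crossover classes Z l N and z L n (21 + 16 = 37) plus the double crossovers (2).
RF(n–z) = (37 + 2) / 500 = 39/500 = 0.0780 → 7.8 centimorgans.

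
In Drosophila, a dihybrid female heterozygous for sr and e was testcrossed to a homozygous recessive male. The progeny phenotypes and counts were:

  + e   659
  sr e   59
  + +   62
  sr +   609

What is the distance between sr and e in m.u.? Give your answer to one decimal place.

The two most frequent classes, + e (659) and sr + (609), are the parental types, so the F1 was + e / sr +.
The recombinant classes are + + and sr e: 62 + 59 = 121.
Recombination frequency = 121/1389 = 0.0871 ≈ 8.7%, i.e. 8.7 m.u.

8.7 m.u.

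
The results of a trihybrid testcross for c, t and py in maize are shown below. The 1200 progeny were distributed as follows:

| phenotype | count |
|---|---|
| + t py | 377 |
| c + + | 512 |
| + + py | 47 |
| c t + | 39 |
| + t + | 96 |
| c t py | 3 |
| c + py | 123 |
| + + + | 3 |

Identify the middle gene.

c

The two most frequent reciprocal classes, c + + and + t py, are the parental types, so the F1 was c + + / + t py.
The two rarest classes, + + + and c t py, are the double crossovers. Comparing them with the parentals, only the c allele has switched, so c is the middle locus and the order is py – c – t.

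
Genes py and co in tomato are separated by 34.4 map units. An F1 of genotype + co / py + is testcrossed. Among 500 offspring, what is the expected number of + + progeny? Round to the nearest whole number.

86

A map distance of 34.4 map units corresponds to a recombination frequency of 0.344.
The F1 is + co / py +, so + + is a recombinant gamete class with expected frequency r/2 = 0.344/2 = 0.1720.
Expected number = 0.1720 × 500 = 86.00 ≈ 86.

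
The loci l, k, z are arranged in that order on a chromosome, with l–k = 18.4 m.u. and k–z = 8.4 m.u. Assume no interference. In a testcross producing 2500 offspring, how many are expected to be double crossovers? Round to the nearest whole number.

39

Map distances give recombination frequencies of 0.184 and 0.084 for the two intervals.
With no interference, expected double-crossover frequency = 0.184 × 0.084 = 0.01546.
Expected number = 0.01546 × 2500 = 38.64 ≈ 39.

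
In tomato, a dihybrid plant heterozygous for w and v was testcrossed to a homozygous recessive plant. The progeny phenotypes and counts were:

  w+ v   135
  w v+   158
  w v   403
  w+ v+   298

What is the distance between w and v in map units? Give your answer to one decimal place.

The two most frequent classes, w+ v+ (298) and w v (403), are the parental types, so the F1 was w+ v+ / w v.
The recombinant classes are w+ v and w v+: 135 + 158 = 293.
Recombination frequency = 293/994 = 0.2948 ≈ 29.5%, i.e. 29.5 map units.

29.5 map units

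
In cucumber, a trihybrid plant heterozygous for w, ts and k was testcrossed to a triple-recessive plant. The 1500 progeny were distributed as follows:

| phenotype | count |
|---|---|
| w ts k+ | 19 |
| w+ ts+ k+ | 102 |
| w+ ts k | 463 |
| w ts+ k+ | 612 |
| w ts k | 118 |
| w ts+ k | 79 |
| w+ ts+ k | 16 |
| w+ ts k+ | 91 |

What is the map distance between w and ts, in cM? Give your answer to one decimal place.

The two most frequent reciprocal classes, w+ ts k and w ts+ k+, are the parental types, so the F1 was w+ ts k / w ts+ k+.
The two rarest classes, w+ ts+ k and w ts k+, are the double crossovers. Comparing them with the parentals, only the ts allele has switched, so ts is the middle locus and the order is k – ts – w.
Crossovers in the ts–w interval produce the single-crossover classes w ts k and w+ ts+ k+ (118 + 102 = 220) plus the double crossovers (35).
RF(ts–w) = (220 + 35) / 1500 = 255/1500 = 0.1700 → 17.0 cM.

17.0 cM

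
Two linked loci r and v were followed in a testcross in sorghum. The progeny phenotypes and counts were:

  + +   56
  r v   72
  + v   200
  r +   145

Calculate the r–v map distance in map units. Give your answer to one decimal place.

27.1 map units

The two most frequent classes, + v (200) and r + (145), are the parental types, so the F1 was + v / r +.
The recombinant classes are + + and r v: 56 + 72 = 128.
Recombination frequency = 128/473 = 0.2706 ≈ 27.1%, i.e. 27.1 map units.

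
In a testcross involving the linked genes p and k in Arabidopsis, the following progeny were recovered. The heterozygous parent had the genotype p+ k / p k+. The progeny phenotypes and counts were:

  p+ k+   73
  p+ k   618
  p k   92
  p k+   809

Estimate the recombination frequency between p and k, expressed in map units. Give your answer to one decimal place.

The recombinant classes are p+ k+ and p k: 73 + 92 = 165.
Recombination frequency = 165/1592 = 0.1036 ≈ 10.4%, i.e. 10.4 map units.

10.4 map units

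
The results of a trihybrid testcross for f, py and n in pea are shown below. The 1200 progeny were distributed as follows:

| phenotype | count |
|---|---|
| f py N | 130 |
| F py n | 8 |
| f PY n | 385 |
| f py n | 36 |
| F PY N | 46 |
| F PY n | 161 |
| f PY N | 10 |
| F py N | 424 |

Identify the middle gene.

n

The two most frequent reciprocal classes, F py N and f PY n, are the parental types, so the F1 was F py N / f PY n.
The two rarest classes, F py n and f PY N, are the double crossovers. Comparing them with the parentals, only the n allele has switched, so n is the middle locus and the order is py – n – f.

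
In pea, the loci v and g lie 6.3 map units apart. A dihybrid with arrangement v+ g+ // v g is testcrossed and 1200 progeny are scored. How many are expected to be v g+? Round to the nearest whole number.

A map distance of 6.3 map units corresponds to a recombination frequency of 0.063.
The F1 is v+ g+ / v g, so v g+ is a recombinant gamete class with expected frequency r/2 = 0.063/2 = 0.0315.
Expected number = 0.0315 × 1200 = 37.80 ≈ 38.

38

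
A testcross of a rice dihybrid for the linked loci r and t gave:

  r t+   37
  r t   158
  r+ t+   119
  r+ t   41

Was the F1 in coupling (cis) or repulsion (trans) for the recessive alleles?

The two most frequent classes are r+ t+ (119) and r t (158); these are the parental (non-recombinant) types.
So the F1 carried r+ t+ on one chromosome and r t on the other — the recessive alleles are on the same chromosome (cis / coupling).

cis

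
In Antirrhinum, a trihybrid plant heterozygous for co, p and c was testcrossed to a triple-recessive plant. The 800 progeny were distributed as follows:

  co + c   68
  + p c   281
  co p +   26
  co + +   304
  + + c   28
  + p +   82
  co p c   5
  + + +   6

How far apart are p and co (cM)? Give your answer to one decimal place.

The two most frequent reciprocal classes, co + + and + p c, are the parental types, so the F1 was co + + / + p c.
The two rarest classes, + + + and co p c, are the double crossovers. Comparing them with the parentals, only the co allele has switched, so co is the middle locus and the order is p – co – c.
Crossovers in the p–co interval produce the single-crossover classes co p + and + + c (26 + 28 = 54) plus the double crossovers (11).
RF(p–co) = (54 + 11) / 800 = 65/800 = 0.0813 → 8.1 cM.

8.1 cM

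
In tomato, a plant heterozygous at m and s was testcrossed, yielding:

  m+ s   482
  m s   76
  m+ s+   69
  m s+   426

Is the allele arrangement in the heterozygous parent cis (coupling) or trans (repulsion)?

The two most frequent classes are m+ s (482) and m s+ (426); these are the parental (non-recombinant) types.
So the F1 carried m+ s on one chromosome and m s+ on the other — the recessive alleles are on opposite chromosomes (trans / repulsion).

trans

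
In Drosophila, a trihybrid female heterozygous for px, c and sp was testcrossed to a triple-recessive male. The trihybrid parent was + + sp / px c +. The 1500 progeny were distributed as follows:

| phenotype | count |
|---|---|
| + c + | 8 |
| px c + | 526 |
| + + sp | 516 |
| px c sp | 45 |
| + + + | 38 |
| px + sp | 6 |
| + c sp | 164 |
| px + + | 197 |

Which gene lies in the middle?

The two rarest classes, px + sp and + c +, are the double crossovers. Comparing them with the parentals, only the px allele has switched, so px is the middle locus and the order is c – px – sp.

px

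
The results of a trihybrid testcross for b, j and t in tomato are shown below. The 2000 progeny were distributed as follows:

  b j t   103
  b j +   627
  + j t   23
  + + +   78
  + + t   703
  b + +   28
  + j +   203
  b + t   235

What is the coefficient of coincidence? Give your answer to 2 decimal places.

The two most frequent reciprocal classes, + + t and b j +, are the parental types, so the F1 was + + t / b j +.
The two rarest classes, + j t and b + +, are the double crossovers. Comparing them with the parentals, only the j allele has switched, so j is the middle locus and the order is t – j – b.
t–j: (181 + 51)/2000 = 0.1160; j–b: (438 + 51)/2000 = 0.2445.
Expected DCO frequency = 0.1160 × 0.2445 ≈ 0.02836; observed = 51/2000 ≈ 0.02550.
Coefficient of coincidence = 0.02550/0.02836 ≈ 0.90.

0.90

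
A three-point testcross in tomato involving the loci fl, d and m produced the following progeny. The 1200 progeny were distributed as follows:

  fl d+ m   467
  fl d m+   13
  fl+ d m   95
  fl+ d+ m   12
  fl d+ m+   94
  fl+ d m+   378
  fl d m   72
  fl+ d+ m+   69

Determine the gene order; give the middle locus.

The two most frequent reciprocal classes, fl+ d m+ and fl d+ m, are the parental types, so the F1 was fl+ d m+ / fl d+ m.
The two rarest classes, fl d m+ and fl+ d+ m, are the double crossovers. Comparing them with the parentals, only the fl allele has switched, so fl is the middle locus and the order is d – fl – m.

fl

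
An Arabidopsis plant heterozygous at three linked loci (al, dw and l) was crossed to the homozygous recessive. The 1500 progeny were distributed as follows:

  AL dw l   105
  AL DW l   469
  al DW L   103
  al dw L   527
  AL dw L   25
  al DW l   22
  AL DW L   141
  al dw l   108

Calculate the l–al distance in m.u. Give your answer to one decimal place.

The two most frequent reciprocal classes, al dw L and AL DW l, are the parental types, so the F1 was al dw L / AL DW l.
The two rarest classes, AL dw L and al DW l, are the double crossovers. Comparing them with the parentals, only the al allele has switched, so al is the middle locus and the order is dw – al – l.
Crossovers in the al–l interval produce the single-crossover classes al dw l and AL DW L (108 + 141 = 249) plus the double crossovers (47).
RF(al–l) = (249 + 47) / 1500 = 296/1500 = 0.1973 → 19.7 m.u.

19.7 m.u.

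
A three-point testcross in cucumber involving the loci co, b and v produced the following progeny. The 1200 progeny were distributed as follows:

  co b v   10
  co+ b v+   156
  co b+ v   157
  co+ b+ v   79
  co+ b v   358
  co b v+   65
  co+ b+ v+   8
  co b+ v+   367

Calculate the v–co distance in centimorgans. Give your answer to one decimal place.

The two most frequent reciprocal classes, co+ b v and co b+ v+, are the parental types, so the F1 was co+ b v / co b+ v+.
The two rarest classes, co b v and co+ b+ v+, are the double crossovers. Comparing them with the parentals, only the co allele has switched, so co is the middle locus and the order is b – co – v.
Crossovers in the co–v interval produce the single-crossover classes co+ b v+ and co b+ v (156 + 157 = 313) plus the double crossovers (18).
RF(co–v) = (313 + 18) / 1200 = 331/1200 = 0.2758 → 27.6 centimorgans.

27.6 centimorgans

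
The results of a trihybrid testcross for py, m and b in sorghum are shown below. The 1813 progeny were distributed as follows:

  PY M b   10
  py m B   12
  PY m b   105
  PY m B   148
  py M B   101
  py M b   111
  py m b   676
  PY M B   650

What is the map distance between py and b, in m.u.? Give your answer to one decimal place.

The two most frequent reciprocal classes, PY M B and py m b, are the parental types, so the F1 was PY M B / py m b.
The two rarest classes, PY M b and py m B, are the double crossovers. Comparing them with the parentals, only the b allele has switched, so b is the middle locus and the order is py – b – m.
Crossovers in the py–b interval produce the single-crossover classes py M B and PY m b (101 + 105 = 206) plus the double crossovers (22).
RF(py–b) = (206 + 22) / 1813 = 228/1813 = 0.1258 → 12.6 m.u.

12.6 m.u.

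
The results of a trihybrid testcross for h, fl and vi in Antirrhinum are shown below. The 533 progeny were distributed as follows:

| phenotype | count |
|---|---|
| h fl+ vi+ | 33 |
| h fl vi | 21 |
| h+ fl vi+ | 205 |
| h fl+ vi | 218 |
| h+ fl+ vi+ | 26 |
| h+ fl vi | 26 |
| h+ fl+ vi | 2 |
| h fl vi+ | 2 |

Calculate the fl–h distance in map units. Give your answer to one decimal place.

The two most frequent reciprocal classes, h fl+ vi and h+ fl vi+, are the parental types, so the F1 was h fl+ vi / h+ fl vi+.
The two rarest classes, h+ fl+ vi and h fl vi+, are the double crossovers. Comparing them with the parentals, only the h allele has switched, so h is the middle locus and the order is fl – h – vi.
Crossovers in the fl–h interval produce the single-crossover classes h fl vi and h+ fl+ vi+ (21 + 26 = 47) plus the double crossovers (4).
RF(fl–h) = (47 + 4) / 533 = 51/533 = 0.0957 → 9.6 map units.

9.6 map units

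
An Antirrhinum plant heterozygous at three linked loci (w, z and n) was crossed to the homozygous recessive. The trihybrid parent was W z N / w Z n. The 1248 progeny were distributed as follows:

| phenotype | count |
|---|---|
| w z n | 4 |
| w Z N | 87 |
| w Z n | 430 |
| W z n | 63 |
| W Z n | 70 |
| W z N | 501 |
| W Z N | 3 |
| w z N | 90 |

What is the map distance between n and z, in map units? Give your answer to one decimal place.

The two rarest classes, W Z N and w z n, are the double crossovers. Comparing them with the parentals, only the z allele has switched, so z is the middle locus and the order is w – z – n.
Crossovers in the z–n interval produce the single-crossover classes W z n and w Z N (63 + 87 = 150) plus the double crossovers (7).
RF(z–n) = (150 + 7) / 1248 = 157/1248 = 0.1258 → 12.6 map units.

12.6 map units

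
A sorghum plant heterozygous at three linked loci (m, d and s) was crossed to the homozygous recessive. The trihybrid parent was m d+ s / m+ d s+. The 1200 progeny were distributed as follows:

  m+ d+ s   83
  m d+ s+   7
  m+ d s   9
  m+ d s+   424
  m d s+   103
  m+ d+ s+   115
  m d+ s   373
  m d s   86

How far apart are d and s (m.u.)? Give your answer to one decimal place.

18.1 m.u.

The two rarest classes, m d+ s+ and m+ d s, are the double crossovers. Comparing them with the parentals, only the s allele has switched, so s is the middle locus and the order is m – s – d.
Crossovers in the s–d interval produce the single-crossover classes m d s and m+ d+ s+ (86 + 115 = 201) plus the double crossovers (16).
RF(s–d) = (201 + 16) / 1200 = 217/1200 = 0.1808 → 18.1 m.u.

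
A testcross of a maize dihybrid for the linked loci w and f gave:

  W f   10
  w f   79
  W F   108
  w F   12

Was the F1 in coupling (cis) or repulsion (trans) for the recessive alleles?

The two most frequent classes are W F (108) and w f (79); these are the parental (non-recombinant) types.
So the F1 carried W F on one chromosome and w f on the other — the recessive alleles are on the same chromosome (cis / coupling).

cis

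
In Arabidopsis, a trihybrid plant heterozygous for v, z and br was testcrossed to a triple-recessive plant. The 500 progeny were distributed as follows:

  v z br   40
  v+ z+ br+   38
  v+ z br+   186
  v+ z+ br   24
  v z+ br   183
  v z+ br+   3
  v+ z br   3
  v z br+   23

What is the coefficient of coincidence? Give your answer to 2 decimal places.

The two most frequent reciprocal classes, v z+ br and v+ z br+, are the parental types, so the F1 was v z+ br / v+ z br+.
The two rarest classes, v z+ br+ and v+ z br, are the double crossovers. Comparing them with the parentals, only the br allele has switched, so br is the middle locus and the order is z – br – v.
z–br: (78 + 6)/500 = 0.1680; br–v: (47 + 6)/500 = 0.1060.
Expected DCO frequency = 0.1680 × 0.1060 ≈ 0.01781; observed = 6/500 ≈ 0.01200.
Coefficient of coincidence = 0.01200/0.01781 ≈ 0.67.

0.67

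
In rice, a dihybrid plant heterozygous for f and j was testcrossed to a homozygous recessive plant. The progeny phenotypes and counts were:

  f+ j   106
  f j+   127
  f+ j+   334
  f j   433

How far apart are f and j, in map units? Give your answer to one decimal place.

23.3 map units

The two most frequent classes, f+ j+ (334) and f j (433), are the parental types, so the F1 was f+ j+ / f j.
The recombinant classes are f+ j and f j+: 106 + 127 = 233.
Recombination frequency = 233/1000 = 0.2330 ≈ 23.3%, i.e. 23.3 map units.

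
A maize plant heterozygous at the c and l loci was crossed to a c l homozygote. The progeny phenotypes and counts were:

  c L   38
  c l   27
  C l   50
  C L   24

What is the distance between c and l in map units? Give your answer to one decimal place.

The two most frequent classes, C l (50) and c L (38), are the parental types, so the F1 was C l / c L.
The recombinant classes are C L and c l: 24 + 27 = 51.
Recombination frequency = 51/139 = 0.3669 ≈ 36.7%, i.e. 36.7 map units.

36.7 map units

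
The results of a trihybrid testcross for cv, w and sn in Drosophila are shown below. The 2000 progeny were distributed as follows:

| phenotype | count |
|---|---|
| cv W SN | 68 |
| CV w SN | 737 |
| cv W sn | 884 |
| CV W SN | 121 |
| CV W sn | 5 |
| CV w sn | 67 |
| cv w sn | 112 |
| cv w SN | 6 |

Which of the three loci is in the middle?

cv

The two most frequent reciprocal classes, cv W sn and CV w SN, are the parental types, so the F1 was cv W sn / CV w SN.
The two rarest classes, CV W sn and cv w SN, are the double crossovers. Comparing them with the parentals, only the cv allele has switched, so cv is the middle locus and the order is w – cv – sn.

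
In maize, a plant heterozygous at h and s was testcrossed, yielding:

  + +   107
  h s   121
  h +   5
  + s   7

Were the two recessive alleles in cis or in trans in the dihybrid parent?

cis

The two most frequent classes are + + (107) and h s (121); these are the parental (non-recombinant) types.
So the F1 carried + + on one chromosome and h s on the other — the recessive alleles are on the same chromosome (cis / coupling).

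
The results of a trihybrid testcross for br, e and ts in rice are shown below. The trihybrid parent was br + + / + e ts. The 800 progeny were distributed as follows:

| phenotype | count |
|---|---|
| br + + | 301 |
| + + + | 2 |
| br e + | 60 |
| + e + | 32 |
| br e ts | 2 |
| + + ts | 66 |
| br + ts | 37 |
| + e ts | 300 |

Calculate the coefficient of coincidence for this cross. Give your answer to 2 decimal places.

0.34

The two rarest classes, + + + and br e ts, are the double crossovers. Comparing them with the parentals, only the br allele has switched, so br is the middle locus and the order is e – br – ts.
e–br: (126 + 4)/800 = 0.1625; br–ts: (69 + 4)/800 = 0.0912.
Expected DCO frequency = 0.1625 × 0.0912 ≈ 0.01482; observed = 4/800 ≈ 0.00500.
Coefficient of coincidence = 0.00500/0.01482 ≈ 0.34.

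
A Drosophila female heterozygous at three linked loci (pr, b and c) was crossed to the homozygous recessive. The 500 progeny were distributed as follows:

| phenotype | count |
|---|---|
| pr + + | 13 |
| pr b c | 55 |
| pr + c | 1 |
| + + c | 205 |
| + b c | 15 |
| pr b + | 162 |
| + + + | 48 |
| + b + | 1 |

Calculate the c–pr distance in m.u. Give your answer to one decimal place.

21.0 m.u.

The two most frequent reciprocal classes, + + c and pr b +, are the parental types, so the F1 was + + c / pr b +.
The two rarest classes, pr + c and + b +, are the double crossovers. Comparing them with the parentals, only the pr allele has switched, so pr is the middle locus and the order is b – pr – c.
Crossovers in the pr–c interval produce the single-crossover classes + + + and pr b c (48 + 55 = 103) plus the double crossovers (2).
RF(pr–c) = (103 + 2) / 500 = 105/500 = 0.2100 → 21.0 m.u.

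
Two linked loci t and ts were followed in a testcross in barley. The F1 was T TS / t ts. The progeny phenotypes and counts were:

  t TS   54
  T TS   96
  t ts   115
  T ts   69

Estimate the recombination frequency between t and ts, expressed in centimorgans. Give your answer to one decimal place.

The recombinant classes are T ts and t TS: 69 + 54 = 123.
Recombination frequency = 123/334 = 0.3683 ≈ 36.8%, i.e. 36.8 centimorgans.

36.8 centimorgans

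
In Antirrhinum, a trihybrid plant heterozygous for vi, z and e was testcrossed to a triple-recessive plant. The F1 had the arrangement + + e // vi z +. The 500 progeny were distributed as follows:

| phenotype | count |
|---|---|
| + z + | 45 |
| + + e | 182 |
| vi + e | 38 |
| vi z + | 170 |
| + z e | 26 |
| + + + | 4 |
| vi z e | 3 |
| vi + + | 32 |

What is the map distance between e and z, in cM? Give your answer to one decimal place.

The two rarest classes, + + + and vi z e, are the double crossovers. Comparing them with the parentals, only the e allele has switched, so e is the middle locus and the order is z – e – vi.
Crossovers in the z–e interval produce the single-crossover classes + z e and vi + + (26 + 32 = 58) plus the double crossovers (7).
RF(z–e) = (58 + 7) / 500 = 65/500 = 0.1300 → 13.0 cM.

13.0 cM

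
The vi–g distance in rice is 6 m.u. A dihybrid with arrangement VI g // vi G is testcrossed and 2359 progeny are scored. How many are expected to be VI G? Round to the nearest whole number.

71

A map distance of 6 m.u. corresponds to a recombination frequency of 0.060.
The F1 is VI g / vi G, so VI G is a recombinant gamete class with expected frequency r/2 = 0.060/2 = 0.0300.
Expected number = 0.0300 × 2359 = 70.77 ≈ 71.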